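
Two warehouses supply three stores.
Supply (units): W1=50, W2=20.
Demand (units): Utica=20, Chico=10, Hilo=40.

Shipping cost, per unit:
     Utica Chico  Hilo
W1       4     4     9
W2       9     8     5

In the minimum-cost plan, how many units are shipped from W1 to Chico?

10

Solving gives:
  W1–Utica: 20 × 4 = 80
  W1–Chico: 10 × 4 = 40
  W1–Hilo: 20 × 9 = 180
  W2–Hilo: 20 × 5 = 100
Total cost = 400.
So W1→Chico carries 10 units.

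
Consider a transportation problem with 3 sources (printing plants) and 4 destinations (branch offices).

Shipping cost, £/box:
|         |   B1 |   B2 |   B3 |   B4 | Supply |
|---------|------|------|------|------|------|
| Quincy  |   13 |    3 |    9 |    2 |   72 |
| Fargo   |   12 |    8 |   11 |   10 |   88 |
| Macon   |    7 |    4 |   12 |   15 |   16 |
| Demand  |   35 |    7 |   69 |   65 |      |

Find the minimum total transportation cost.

One minimum-cost allocation:
  Quincy–B2: 7 × £3 = £21
  Quincy–B4: 65 × £2 = £130
  Fargo–B1: 19 × £12 = £228
  Fargo–B3: 69 × £11 = £759
  Macon–B1: 16 × £7 = £112
Total = 21 + 130 + 228 + 759 + 112 = £1250.

1250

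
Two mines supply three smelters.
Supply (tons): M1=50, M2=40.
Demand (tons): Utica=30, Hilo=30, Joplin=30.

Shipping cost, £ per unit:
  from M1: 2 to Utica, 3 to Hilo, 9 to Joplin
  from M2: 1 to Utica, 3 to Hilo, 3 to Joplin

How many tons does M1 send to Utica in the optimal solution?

20

Optimal shipments:
  M1 to Utica: 20 × £2 = £40
  M1 to Hilo: 30 × £3 = £90
  M2 to Utica: 10 × £1 = £10
  M2 to Joplin: 30 × £3 = £90
Total cost = £230.
So M1→Utica carries 20 tons.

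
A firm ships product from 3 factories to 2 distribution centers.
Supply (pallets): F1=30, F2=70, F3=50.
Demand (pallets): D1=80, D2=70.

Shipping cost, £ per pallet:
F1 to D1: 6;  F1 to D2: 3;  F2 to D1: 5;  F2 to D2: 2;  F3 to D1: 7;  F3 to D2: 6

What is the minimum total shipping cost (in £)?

670

A cheapest plan:
  F1->D1: 30 × £6 = £180
  F2->D2: 70 × £2 = £140
  F3->D1: 50 × £7 = £350
Total = 180 + 140 + 350 = £670.
(Supply check: F1 ships 30; F2 ships 70; F3 ships 50.)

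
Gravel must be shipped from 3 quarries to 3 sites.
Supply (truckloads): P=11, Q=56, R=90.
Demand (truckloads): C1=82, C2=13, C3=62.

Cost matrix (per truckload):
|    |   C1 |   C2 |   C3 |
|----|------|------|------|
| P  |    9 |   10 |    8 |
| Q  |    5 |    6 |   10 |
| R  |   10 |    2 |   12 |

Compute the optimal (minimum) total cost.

1266

An optimal shipping plan:
  P->C3: 11 × 8 = 88
  Q->C1: 56 × 5 = 280
  R->C1: 26 × 10 = 260
  R->C2: 13 × 2 = 26
  R->C3: 51 × 12 = 612
Total = 88 + 280 + 260 + 26 + 612 = 1266.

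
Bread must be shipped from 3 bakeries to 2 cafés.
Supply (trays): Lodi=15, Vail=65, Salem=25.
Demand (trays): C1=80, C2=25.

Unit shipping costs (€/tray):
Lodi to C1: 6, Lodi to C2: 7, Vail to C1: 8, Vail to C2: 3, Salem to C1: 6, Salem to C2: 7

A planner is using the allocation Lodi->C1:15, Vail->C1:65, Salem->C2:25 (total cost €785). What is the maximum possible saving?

Current plan cost = 15·6 + 65·8 + 25·7 = €785.
Optimal plan:
  Lodi→C1: 15 trays
  Vail→C1: 40 trays
  Vail→C2: 25 trays
  Salem→C1: 25 trays
Optimal cost = €635.
Saving = 785 − 635 = €150.

150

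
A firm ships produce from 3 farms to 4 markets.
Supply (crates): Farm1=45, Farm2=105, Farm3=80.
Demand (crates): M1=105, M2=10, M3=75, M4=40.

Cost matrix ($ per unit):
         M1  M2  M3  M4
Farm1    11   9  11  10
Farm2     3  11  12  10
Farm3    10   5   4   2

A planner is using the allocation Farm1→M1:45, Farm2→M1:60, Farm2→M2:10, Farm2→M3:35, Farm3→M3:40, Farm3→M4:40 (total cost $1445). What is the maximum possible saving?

415

Current plan cost = 45·11 + 60·3 + 10·11 + 35·12 + 40·4 + 40·2 = $1445.
Optimal plan:
  Farm1->M2: 10 crates
  Farm1->M3: 35 crates
  Farm2->M1: 105 crates
  Farm3->M3: 40 crates
  Farm3->M4: 40 crates
Optimal cost = $1030.
Saving = 1445 − 1030 = $415.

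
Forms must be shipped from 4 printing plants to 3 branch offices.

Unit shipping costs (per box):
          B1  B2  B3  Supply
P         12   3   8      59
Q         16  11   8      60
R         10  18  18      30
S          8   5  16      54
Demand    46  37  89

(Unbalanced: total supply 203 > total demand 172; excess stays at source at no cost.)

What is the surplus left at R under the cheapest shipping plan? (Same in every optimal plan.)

An optimal plan:
  P to B2: 30 × 3 = 90
  P to B3: 29 × 8 = 232
  Q to B3: 60 × 8 = 480
  S to B1: 46 × 8 = 368
  S to B2: 7 × 5 = 35
Total cost = 1205.
R ships 0 of its 30, leaving 30.

30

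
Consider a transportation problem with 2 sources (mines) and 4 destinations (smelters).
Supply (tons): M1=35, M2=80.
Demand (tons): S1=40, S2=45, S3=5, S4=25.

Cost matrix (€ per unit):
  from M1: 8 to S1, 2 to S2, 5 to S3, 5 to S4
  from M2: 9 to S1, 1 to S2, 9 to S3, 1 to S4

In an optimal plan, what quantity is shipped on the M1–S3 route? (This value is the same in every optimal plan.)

5

Solving gives:
  M1–S1: 30 tons
  M1–S3: 5 tons
  M2–S1: 10 tons
  M2–S2: 45 tons
  M2–S4: 25 tons
Total cost = €425.
So M1→S3 carries 5 tons.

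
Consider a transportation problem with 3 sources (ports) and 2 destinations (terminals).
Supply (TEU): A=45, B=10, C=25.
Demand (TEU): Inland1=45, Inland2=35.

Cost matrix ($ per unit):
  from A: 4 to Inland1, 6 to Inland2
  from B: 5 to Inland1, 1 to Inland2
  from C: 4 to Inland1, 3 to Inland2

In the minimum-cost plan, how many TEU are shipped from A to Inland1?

45

The minimum-cost plan:
  A->Inland1: 45 × $4 = $180
  B->Inland2: 10 × $1 = $10
  C->Inland2: 25 × $3 = $75
Total cost = $265.
So A→Inland1 carries 45 TEU.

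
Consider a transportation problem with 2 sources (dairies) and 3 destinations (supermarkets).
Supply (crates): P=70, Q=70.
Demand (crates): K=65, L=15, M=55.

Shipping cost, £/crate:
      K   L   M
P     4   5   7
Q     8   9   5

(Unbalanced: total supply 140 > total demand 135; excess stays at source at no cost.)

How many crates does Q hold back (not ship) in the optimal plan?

5

An optimal plan:
  P–K: 65 × £4 = £260
  P–L: 5 × £5 = £25
  Q–L: 10 × £9 = £90
  Q–M: 55 × £5 = £275
Total cost = £650.
Q ships 65 of its 70, leaving 5.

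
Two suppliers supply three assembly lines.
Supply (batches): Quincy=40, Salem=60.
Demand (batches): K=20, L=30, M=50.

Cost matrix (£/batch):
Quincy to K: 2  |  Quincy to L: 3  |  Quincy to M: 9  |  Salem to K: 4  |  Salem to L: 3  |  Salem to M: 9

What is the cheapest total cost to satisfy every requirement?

580

An optimal shipping plan:
  Quincy–K: 20 batches
  Quincy–M: 20 batches
  Salem–L: 30 batches
  Salem–M: 30 batches
Total cost = £580.
(Supply check: Quincy ships 40; Salem ships 60.)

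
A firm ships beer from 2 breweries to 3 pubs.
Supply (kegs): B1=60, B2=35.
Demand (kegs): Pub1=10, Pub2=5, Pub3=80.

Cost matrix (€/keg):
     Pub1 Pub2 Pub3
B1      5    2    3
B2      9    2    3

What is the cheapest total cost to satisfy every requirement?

One minimum-cost allocation:
  B1→Pub1: 10 × €5 = €50
  B1→Pub2: 5 × €2 = €10
  B1→Pub3: 45 × €3 = €135
  B2→Pub3: 35 × €3 = €105
Total = 50 + 10 + 135 + 105 = €300.

300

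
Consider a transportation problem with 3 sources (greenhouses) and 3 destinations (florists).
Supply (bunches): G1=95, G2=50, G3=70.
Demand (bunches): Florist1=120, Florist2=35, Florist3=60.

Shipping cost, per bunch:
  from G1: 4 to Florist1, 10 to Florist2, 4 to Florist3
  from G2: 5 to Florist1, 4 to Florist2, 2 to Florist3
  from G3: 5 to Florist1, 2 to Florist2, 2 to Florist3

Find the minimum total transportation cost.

Optimal allocation:
  G1→Florist1: 95 × 4 = 380
  G2→Florist3: 50 × 2 = 100
  G3→Florist1: 25 × 5 = 125
  G3→Florist2: 35 × 2 = 70
  G3→Florist3: 10 × 2 = 20
Total = 380 + 100 + 125 + 70 + 20 = 695.

695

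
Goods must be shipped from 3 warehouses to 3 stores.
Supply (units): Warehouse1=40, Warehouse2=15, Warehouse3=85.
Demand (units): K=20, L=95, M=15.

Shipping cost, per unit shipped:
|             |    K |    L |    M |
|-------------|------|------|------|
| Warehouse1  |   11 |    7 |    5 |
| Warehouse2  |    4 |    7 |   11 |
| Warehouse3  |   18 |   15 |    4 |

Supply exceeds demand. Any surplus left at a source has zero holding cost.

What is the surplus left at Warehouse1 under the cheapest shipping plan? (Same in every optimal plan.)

Minimum-cost shipments:
  Warehouse1->L: 40 units
  Warehouse2->K: 15 units
  Warehouse3->K: 5 units
  Warehouse3->L: 55 units
  Warehouse3->M: 15 units
Total cost = 1315.
Warehouse1 ships 40 of its 40, leaving 0.

0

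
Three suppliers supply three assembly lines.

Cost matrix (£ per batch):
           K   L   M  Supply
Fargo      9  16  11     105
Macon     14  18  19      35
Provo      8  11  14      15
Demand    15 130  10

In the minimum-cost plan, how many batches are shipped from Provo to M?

0

Optimal shipments:
  Fargo->K: 15 × £9 = £135
  Fargo->L: 80 × £16 = £1280
  Fargo->M: 10 × £11 = £110
  Macon->L: 35 × £18 = £630
  Provo->L: 15 × £11 = £165
Total cost = £2320.
The route Provo→M is not used.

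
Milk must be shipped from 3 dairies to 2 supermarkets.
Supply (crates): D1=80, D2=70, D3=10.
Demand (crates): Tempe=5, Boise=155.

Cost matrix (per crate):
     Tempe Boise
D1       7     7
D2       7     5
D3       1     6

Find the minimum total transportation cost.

945

Optimal allocation:
  D1→Boise: 80 × 7 = 560
  D2→Boise: 70 × 5 = 350
  D3→Tempe: 5 × 1 = 5
  D3→Boise: 5 × 6 = 30
Total = 560 + 350 + 5 + 30 = 945.
(Supply check: D1 ships 80; D2 ships 70; D3 ships 10.)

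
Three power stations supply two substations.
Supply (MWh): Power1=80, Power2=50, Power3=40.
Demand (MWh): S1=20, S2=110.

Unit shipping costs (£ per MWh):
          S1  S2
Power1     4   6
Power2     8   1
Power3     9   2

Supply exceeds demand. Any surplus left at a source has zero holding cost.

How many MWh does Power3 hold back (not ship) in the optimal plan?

An optimal plan:
  Power1->S1: 20 × £4 = £80
  Power1->S2: 20 × £6 = £120
  Power2->S2: 50 × £1 = £50
  Power3->S2: 40 × £2 = £80
Total cost = £330.
Power3 ships 40 of its 40, leaving 0.

0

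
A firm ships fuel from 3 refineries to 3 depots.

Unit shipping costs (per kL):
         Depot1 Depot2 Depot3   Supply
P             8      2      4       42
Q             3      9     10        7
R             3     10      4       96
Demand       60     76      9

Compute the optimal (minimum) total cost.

An optimal shipping plan:
  P to Depot2: 42 × 2 = 84
  Q to Depot2: 7 × 9 = 63
  R to Depot1: 60 × 3 = 180
  R to Depot2: 27 × 10 = 270
  R to Depot3: 9 × 4 = 36
Total = 84 + 63 + 180 + 270 + 36 = 633.
(Supply check: P ships 42; Q ships 7; R ships 96.)

633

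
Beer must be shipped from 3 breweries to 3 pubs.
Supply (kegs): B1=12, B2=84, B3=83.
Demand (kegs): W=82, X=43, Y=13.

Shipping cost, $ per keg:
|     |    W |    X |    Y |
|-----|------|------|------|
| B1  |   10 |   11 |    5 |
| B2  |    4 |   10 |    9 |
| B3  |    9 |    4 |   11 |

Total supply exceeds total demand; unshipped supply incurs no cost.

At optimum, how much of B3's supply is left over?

40

An optimal plan:
  B1->Y: 12 × $5 = $60
  B2->W: 82 × $4 = $328
  B2->Y: 1 × $9 = $9
  B3->X: 43 × $4 = $172
Total cost = $569.
B3 ships 43 of its 83, leaving 40.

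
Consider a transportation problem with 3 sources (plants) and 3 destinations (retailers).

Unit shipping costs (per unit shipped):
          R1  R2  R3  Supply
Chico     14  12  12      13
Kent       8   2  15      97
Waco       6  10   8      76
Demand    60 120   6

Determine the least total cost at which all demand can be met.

One minimum-cost allocation:
  Chico to R2: 13 × 12 = 156
  Kent to R2: 97 × 2 = 194
  Waco to R1: 60 × 6 = 360
  Waco to R2: 10 × 10 = 100
  Waco to R3: 6 × 8 = 48
Total = 156 + 194 + 360 + 100 + 48 = 858.
(Supply check: Chico ships 13; Kent ships 97; Waco ships 76.)

858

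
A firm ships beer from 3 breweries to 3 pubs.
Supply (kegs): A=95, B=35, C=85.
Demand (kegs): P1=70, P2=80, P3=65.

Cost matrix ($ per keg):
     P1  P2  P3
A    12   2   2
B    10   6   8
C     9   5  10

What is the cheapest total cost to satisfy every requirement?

An optimal shipping plan:
  A→P2: 30 × $2 = $60
  A→P3: 65 × $2 = $130
  B→P1: 35 × $10 = $350
  C→P1: 35 × $9 = $315
  C→P2: 50 × $5 = $250
Total = 60 + 130 + 350 + 315 + 250 = $1105.
(Supply check: A ships 95; B ships 35; C ships 85.)

1105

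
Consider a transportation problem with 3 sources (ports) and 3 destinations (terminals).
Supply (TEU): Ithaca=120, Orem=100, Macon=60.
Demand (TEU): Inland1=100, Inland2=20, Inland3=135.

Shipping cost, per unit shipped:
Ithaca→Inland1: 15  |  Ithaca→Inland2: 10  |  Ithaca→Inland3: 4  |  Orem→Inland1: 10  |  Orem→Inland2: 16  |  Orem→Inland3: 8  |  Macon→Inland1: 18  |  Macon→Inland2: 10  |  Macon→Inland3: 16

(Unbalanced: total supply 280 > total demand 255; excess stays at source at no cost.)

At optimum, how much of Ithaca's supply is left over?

Minimum-cost shipments:
  Ithaca→Inland3: 120 × 4 = 480
  Orem→Inland1: 100 × 10 = 1000
  Macon→Inland2: 20 × 10 = 200
  Macon→Inland3: 15 × 16 = 240
Total cost = 1920.
Ithaca ships 120 of its 120, leaving 0.

0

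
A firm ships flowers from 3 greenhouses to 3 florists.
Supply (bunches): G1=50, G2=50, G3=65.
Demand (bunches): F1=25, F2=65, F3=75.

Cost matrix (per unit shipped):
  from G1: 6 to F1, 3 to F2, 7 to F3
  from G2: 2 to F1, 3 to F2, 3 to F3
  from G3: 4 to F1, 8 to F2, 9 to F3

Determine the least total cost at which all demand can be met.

745

One minimum-cost allocation:
  G1–F2: 50 × 3 = 150
  G2–F3: 50 × 3 = 150
  G3–F1: 25 × 4 = 100
  G3–F2: 15 × 8 = 120
  G3–F3: 25 × 9 = 225
Total = 150 + 150 + 100 + 120 + 225 = 745.
(Supply check: G1 ships 50; G2 ships 50; G3 ships 65.)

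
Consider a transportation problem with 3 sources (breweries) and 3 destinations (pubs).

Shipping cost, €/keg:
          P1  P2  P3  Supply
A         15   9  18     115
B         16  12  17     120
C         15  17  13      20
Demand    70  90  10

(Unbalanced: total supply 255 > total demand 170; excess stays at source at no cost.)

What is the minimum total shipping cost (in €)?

One minimum-cost allocation:
  A→P1: 25 × €15 = €375
  A→P2: 90 × €9 = €810
  B→P1: 35 × €16 = €560
  C→P1: 10 × €15 = €150
  C→P3: 10 × €13 = €130
Total = 375 + 810 + 560 + 150 + 130 = €2025.
(Supply check: A ships 115; B ships 35; C ships 20.)

2025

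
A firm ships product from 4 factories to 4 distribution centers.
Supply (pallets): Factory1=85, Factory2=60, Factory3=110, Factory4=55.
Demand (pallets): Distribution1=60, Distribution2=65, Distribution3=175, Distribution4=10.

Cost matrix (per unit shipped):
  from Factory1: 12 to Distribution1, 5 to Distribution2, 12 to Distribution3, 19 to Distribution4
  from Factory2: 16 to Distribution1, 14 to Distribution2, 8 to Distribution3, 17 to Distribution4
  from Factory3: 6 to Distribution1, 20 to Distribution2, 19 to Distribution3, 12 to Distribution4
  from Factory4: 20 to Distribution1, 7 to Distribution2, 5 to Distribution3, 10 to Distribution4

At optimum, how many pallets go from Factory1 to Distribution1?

Optimal shipments:
  Factory1->Distribution2: 65 × 5 = 325
  Factory1->Distribution3: 20 × 12 = 240
  Factory2->Distribution3: 60 × 8 = 480
  Factory3->Distribution1: 60 × 6 = 360
  Factory3->Distribution3: 40 × 19 = 760
  Factory3->Distribution4: 10 × 12 = 120
  Factory4->Distribution3: 55 × 5 = 275
Total cost = 2560.
The route Factory1→Distribution1 is not used.

0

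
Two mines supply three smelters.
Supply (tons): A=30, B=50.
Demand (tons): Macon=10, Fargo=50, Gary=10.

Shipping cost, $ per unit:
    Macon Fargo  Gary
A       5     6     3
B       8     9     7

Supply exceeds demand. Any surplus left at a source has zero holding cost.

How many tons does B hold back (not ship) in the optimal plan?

10

An optimal plan:
  A->Macon: 10 × $5 = $50
  A->Fargo: 10 × $6 = $60
  A->Gary: 10 × $3 = $30
  B->Fargo: 40 × $9 = $360
Total cost = $500.
B ships 40 of its 50, leaving 10.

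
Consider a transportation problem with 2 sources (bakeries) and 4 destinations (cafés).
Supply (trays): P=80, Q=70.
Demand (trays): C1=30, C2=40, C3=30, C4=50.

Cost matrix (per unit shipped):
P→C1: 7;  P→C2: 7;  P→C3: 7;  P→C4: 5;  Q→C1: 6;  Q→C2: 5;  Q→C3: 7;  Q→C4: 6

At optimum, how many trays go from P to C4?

Solving gives:
  P to C3: 30 trays
  P to C4: 50 trays
  Q to C1: 30 trays
  Q to C2: 40 trays
Total cost = 840.
So P→C4 carries 50 trays.

50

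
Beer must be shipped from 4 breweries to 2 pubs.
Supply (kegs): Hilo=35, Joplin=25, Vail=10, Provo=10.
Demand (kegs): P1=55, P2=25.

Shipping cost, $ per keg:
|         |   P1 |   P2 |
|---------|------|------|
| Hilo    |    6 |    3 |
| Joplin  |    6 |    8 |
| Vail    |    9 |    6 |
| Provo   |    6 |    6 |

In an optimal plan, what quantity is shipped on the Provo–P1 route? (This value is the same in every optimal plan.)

10

The minimum-cost plan:
  Hilo→P1: 10 × $6 = $60
  Hilo→P2: 25 × $3 = $75
  Joplin→P1: 25 × $6 = $150
  Vail→P1: 10 × $9 = $90
  Provo→P1: 10 × $6 = $60
Total cost = $435.
So Provo→P1 carries 10 kegs.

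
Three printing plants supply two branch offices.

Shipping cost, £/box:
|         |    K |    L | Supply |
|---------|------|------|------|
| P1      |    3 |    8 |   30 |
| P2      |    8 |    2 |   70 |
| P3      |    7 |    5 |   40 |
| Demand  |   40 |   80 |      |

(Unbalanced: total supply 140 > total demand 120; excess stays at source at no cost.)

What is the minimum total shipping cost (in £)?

A cheapest plan:
  P1→K: 30 × £3 = £90
  P2→L: 70 × £2 = £140
  P3→K: 10 × £7 = £70
  P3→L: 10 × £5 = £50
Total = 90 + 140 + 70 + 50 = £350.

350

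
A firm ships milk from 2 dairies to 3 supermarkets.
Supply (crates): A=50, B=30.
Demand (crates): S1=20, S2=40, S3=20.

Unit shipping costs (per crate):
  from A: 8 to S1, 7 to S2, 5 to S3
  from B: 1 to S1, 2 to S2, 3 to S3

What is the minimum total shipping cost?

An optimal shipping plan:
  A→S2: 30 × 7 = 210
  A→S3: 20 × 5 = 100
  B→S1: 20 × 1 = 20
  B→S2: 10 × 2 = 20
Total = 210 + 100 + 20 + 20 = 350.

350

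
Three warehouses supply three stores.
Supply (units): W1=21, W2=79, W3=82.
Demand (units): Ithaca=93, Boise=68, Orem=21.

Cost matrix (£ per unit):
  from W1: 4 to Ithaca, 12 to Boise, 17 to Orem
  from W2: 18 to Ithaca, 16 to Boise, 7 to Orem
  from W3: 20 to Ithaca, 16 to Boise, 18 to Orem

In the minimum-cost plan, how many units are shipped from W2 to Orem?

21

Optimal shipments:
  W1 to Ithaca: 21 × £4 = £84
  W2 to Ithaca: 58 × £18 = £1044
  W2 to Orem: 21 × £7 = £147
  W3 to Ithaca: 14 × £20 = £280
  W3 to Boise: 68 × £16 = £1088
Total cost = £2643.
So W2→Orem carries 21 units.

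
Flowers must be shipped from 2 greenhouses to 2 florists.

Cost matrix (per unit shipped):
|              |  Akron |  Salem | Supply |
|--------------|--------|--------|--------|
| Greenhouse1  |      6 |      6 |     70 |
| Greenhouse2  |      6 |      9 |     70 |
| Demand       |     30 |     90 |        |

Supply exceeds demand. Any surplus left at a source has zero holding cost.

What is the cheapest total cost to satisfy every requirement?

780

Optimal allocation:
  Greenhouse1→Salem: 70 bunches
  Greenhouse2→Akron: 30 bunches
  Greenhouse2→Salem: 20 bunches
Total cost = 780.
(Supply check: Greenhouse1 ships 70; Greenhouse2 ships 50.)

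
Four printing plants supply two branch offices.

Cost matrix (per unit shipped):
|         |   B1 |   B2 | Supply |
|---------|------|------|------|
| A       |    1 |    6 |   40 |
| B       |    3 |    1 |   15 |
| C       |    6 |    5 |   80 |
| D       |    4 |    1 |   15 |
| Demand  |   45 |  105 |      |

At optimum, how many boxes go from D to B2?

Optimal shipments:
  A to B1: 40 × 1 = 40
  B to B2: 15 × 1 = 15
  C to B1: 5 × 6 = 30
  C to B2: 75 × 5 = 375
  D to B2: 15 × 1 = 15
Total cost = 475.
So D→B2 carries 15 boxes.

15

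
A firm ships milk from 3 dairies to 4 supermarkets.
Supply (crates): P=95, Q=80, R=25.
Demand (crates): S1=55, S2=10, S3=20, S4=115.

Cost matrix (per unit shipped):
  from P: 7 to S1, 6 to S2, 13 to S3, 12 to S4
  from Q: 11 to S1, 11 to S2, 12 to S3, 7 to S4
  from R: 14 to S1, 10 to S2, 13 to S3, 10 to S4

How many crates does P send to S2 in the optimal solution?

Optimal shipments:
  P→S1: 55 × 7 = 385
  P→S2: 10 × 6 = 60
  P→S3: 20 × 13 = 260
  P→S4: 10 × 12 = 120
  Q→S4: 80 × 7 = 560
  R→S4: 25 × 10 = 250
Total cost = 1635.
So P→S2 carries 10 crates.

10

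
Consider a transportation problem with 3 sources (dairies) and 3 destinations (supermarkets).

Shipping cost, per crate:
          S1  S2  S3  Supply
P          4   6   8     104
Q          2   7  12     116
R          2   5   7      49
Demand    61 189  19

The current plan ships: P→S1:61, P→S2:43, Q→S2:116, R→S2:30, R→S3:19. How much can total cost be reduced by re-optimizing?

Current plan cost = 61·4 + 43·6 + 116·7 + 30·5 + 19·7 = 1597.
Optimal plan:
  P to S2: 85 × 6 = 510
  P to S3: 19 × 8 = 152
  Q to S1: 61 × 2 = 122
  Q to S2: 55 × 7 = 385
  R to S2: 49 × 5 = 245
Optimal cost = 1414.
Saving = 1597 − 1414 = 183.

183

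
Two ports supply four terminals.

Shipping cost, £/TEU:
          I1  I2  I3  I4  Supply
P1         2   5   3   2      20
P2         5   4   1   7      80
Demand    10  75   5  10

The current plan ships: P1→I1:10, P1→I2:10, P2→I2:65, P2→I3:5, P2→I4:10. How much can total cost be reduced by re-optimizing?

60

Current plan cost = 10·2 + 10·5 + 65·4 + 5·1 + 10·7 = £405.
Optimal plan:
  P1–I1: 10 TEU
  P1–I4: 10 TEU
  P2–I2: 75 TEU
  P2–I3: 5 TEU
Optimal cost = £345.
Saving = 405 − 345 = £60.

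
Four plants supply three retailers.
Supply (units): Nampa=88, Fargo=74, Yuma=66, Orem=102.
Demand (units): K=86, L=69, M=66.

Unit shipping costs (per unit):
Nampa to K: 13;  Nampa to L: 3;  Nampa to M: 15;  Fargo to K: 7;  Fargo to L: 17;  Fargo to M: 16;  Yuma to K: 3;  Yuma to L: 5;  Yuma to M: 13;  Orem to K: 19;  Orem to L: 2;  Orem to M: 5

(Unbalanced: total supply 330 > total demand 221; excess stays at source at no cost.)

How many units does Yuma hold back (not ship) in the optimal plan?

Minimum-cost shipments:
  Nampa–L: 33 units
  Fargo–K: 20 units
  Yuma–K: 66 units
  Orem–L: 36 units
  Orem–M: 66 units
Total cost = 839.
Yuma ships 66 of its 66, leaving 0.

0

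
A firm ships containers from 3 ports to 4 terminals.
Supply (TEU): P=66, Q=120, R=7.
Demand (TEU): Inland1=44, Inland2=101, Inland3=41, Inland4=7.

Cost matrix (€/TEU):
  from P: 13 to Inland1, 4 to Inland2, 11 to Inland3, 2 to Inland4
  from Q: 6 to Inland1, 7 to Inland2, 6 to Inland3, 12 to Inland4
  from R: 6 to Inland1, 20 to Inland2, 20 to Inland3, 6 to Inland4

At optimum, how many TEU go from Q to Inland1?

37

Solving gives:
  P to Inland2: 59 × €4 = €236
  P to Inland4: 7 × €2 = €14
  Q to Inland1: 37 × €6 = €222
  Q to Inland2: 42 × €7 = €294
  Q to Inland3: 41 × €6 = €246
  R to Inland1: 7 × €6 = €42
Total cost = €1054.
So Q→Inland1 carries 37 TEU.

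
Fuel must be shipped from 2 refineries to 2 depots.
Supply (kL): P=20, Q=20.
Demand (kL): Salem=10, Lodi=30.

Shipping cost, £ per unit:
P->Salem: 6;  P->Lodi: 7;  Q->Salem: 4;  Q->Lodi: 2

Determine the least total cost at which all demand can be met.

A cheapest plan:
  P->Salem: 10 × £6 = £60
  P->Lodi: 10 × £7 = £70
  Q->Lodi: 20 × £2 = £40
Total = 60 + 70 + 40 = £170.

170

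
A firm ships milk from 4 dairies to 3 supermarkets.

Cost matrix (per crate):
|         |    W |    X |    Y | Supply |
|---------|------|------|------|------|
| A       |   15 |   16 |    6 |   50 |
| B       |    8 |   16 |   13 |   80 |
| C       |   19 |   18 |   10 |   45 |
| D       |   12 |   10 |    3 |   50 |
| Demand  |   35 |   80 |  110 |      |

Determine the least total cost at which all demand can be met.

A cheapest plan:
  A–Y: 50 × 6 = 300
  B–W: 35 × 8 = 280
  B–X: 45 × 16 = 720
  C–Y: 45 × 10 = 450
  D–X: 35 × 10 = 350
  D–Y: 15 × 3 = 45
Total = 300 + 280 + 720 + 450 + 350 + 45 = 2145.

2145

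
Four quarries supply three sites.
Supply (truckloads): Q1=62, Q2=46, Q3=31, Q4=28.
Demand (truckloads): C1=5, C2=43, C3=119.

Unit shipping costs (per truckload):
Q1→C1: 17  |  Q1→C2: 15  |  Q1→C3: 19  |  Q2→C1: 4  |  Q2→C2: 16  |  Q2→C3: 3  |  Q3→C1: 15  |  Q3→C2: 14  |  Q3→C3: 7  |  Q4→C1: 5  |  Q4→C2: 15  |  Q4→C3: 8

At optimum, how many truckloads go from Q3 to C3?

31

Optimal shipments:
  Q1–C2: 43 × 15 = 645
  Q1–C3: 19 × 19 = 361
  Q2–C3: 46 × 3 = 138
  Q3–C3: 31 × 7 = 217
  Q4–C1: 5 × 5 = 25
  Q4–C3: 23 × 8 = 184
Total cost = 1570.
So Q3→C3 carries 31 truckloads.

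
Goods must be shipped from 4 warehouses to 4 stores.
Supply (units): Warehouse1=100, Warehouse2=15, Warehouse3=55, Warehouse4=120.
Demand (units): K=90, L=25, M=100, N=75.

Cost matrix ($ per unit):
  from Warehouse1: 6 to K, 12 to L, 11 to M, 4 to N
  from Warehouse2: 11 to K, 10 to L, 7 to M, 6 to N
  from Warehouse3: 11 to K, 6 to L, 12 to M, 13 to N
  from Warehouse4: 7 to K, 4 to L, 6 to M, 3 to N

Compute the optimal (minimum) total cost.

An optimal shipping plan:
  Warehouse1→K: 90 × $6 = $540
  Warehouse1→N: 10 × $4 = $40
  Warehouse2→M: 15 × $7 = $105
  Warehouse3→L: 25 × $6 = $150
  Warehouse3→M: 30 × $12 = $360
  Warehouse4→M: 55 × $6 = $330
  Warehouse4→N: 65 × $3 = $195
Total = 540 + 40 + 105 + 150 + 360 + 330 + 195 = $1720.
(Supply check: Warehouse1 ships 100; Warehouse2 ships 15; Warehouse3 ships 55; Warehouse4 ships 120.)

1720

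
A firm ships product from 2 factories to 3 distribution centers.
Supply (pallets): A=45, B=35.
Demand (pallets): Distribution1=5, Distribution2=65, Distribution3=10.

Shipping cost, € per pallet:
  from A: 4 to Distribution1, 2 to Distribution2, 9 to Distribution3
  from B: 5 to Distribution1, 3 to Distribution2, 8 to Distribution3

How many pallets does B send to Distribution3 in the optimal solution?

Solving gives:
  A→Distribution1: 5 × €4 = €20
  A→Distribution2: 40 × €2 = €80
  B→Distribution2: 25 × €3 = €75
  B→Distribution3: 10 × €8 = €80
Total cost = €255.
So B→Distribution3 carries 10 pallets.

10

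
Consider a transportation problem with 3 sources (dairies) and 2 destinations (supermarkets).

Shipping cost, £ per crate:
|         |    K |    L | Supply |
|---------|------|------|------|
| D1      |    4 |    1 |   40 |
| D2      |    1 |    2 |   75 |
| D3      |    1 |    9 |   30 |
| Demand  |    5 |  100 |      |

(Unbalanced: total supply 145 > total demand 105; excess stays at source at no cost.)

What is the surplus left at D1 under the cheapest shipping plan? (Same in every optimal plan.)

0

An optimal plan:
  D1->L: 40 × £1 = £40
  D2->L: 60 × £2 = £120
  D3->K: 5 × £1 = £5
Total cost = £165.
D1 ships 40 of its 40, leaving 0.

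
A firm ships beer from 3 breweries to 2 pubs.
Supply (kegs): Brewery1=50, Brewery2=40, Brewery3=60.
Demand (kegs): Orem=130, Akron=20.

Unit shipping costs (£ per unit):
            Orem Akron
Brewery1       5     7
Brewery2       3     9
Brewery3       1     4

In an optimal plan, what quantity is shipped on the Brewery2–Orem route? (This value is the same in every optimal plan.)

40

Optimal shipments:
  Brewery1→Orem: 30 × £5 = £150
  Brewery1→Akron: 20 × £7 = £140
  Brewery2→Orem: 40 × £3 = £120
  Brewery3→Orem: 60 × £1 = £60
Total cost = £470.
So Brewery2→Orem carries 40 kegs.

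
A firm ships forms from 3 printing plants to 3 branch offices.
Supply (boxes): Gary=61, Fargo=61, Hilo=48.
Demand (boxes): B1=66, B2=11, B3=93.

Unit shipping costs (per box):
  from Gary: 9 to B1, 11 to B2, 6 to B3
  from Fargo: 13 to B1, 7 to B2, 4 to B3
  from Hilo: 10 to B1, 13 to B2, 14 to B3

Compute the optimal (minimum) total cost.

One minimum-cost allocation:
  Gary->B1: 18 × 9 = 162
  Gary->B3: 43 × 6 = 258
  Fargo->B2: 11 × 7 = 77
  Fargo->B3: 50 × 4 = 200
  Hilo->B1: 48 × 10 = 480
Total = 162 + 258 + 77 + 200 + 480 = 1177.
(Supply check: Gary ships 61; Fargo ships 61; Hilo ships 48.)

1177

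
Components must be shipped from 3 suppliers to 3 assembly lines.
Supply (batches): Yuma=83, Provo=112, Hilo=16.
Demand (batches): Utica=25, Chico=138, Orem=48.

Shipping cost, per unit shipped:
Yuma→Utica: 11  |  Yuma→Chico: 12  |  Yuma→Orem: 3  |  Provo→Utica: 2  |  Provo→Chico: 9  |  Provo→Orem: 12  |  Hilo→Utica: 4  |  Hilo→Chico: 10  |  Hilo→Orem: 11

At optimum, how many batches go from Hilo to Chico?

16

Optimal shipments:
  Yuma to Chico: 35 batches
  Yuma to Orem: 48 batches
  Provo to Utica: 25 batches
  Provo to Chico: 87 batches
  Hilo to Chico: 16 batches
Total cost = 1557.
So Hilo→Chico carries 16 batches.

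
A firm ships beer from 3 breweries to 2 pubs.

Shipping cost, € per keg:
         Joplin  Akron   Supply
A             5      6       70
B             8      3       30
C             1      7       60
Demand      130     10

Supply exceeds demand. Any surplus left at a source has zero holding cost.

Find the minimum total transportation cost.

440

An optimal shipping plan:
  A–Joplin: 70 kegs
  B–Akron: 10 kegs
  C–Joplin: 60 kegs
Total cost = €440.
(Supply check: A ships 70; B ships 10; C ships 60.)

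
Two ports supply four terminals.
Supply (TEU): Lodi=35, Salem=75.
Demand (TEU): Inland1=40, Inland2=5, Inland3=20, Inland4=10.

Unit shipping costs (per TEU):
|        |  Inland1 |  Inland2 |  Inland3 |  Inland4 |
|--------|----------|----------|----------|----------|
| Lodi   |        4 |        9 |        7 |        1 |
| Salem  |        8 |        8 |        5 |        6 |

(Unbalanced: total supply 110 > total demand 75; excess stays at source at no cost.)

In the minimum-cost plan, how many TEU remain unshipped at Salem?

An optimal plan:
  Lodi->Inland1: 25 TEU
  Lodi->Inland4: 10 TEU
  Salem->Inland1: 15 TEU
  Salem->Inland2: 5 TEU
  Salem->Inland3: 20 TEU
Total cost = 370.
Salem ships 40 of its 75, leaving 35.

35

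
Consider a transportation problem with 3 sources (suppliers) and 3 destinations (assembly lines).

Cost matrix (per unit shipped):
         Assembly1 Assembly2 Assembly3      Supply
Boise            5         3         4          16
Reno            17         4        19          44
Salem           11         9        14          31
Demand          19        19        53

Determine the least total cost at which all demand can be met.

992

A cheapest plan:
  Boise->Assembly3: 16 × 4 = 64
  Reno->Assembly2: 19 × 4 = 76
  Reno->Assembly3: 25 × 19 = 475
  Salem->Assembly1: 19 × 11 = 209
  Salem->Assembly3: 12 × 14 = 168
Total = 64 + 76 + 475 + 209 + 168 = 992.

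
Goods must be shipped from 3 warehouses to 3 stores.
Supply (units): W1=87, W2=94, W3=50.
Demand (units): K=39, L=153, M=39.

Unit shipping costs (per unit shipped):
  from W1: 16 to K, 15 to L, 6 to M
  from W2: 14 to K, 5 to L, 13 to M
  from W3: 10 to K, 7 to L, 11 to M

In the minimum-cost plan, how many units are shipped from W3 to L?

Optimal shipments:
  W1->K: 39 units
  W1->L: 9 units
  W1->M: 39 units
  W2->L: 94 units
  W3->L: 50 units
Total cost = 1813.
So W3→L carries 50 units.

50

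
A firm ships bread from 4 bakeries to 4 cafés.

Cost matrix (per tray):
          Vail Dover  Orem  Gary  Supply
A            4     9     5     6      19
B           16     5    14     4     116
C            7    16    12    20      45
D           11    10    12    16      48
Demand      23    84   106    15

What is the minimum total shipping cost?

One minimum-cost allocation:
  A to Orem: 19 × 5 = 95
  B to Dover: 84 × 5 = 420
  B to Orem: 17 × 14 = 238
  B to Gary: 15 × 4 = 60
  C to Vail: 23 × 7 = 161
  C to Orem: 22 × 12 = 264
  D to Orem: 48 × 12 = 576
Total = 95 + 420 + 238 + 60 + 161 + 264 + 576 = 1814.

1814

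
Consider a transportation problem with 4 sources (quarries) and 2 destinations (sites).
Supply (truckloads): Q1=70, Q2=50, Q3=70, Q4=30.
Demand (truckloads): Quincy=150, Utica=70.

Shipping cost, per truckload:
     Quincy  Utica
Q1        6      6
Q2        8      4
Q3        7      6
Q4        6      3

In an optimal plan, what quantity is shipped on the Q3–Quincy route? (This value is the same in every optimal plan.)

70

The minimum-cost plan:
  Q1–Quincy: 70 × 6 = 420
  Q2–Utica: 50 × 4 = 200
  Q3–Quincy: 70 × 7 = 490
  Q4–Quincy: 10 × 6 = 60
  Q4–Utica: 20 × 3 = 60
Total cost = 1230.
So Q3→Quincy carries 70 truckloads.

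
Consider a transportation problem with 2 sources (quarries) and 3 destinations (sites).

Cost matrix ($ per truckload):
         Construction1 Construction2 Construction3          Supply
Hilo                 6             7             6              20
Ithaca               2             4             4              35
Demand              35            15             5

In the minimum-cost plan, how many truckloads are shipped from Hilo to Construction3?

5

The minimum-cost plan:
  Hilo to Construction2: 15 × $7 = $105
  Hilo to Construction3: 5 × $6 = $30
  Ithaca to Construction1: 35 × $2 = $70
Total cost = $205.
So Hilo→Construction3 carries 5 truckloads.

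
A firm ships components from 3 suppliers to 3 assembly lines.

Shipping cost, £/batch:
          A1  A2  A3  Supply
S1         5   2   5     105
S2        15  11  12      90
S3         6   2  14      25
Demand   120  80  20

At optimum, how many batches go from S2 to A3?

Solving gives:
  S1 to A1: 105 × £5 = £525
  S2 to A1: 15 × £15 = £225
  S2 to A2: 55 × £11 = £605
  S2 to A3: 20 × £12 = £240
  S3 to A2: 25 × £2 = £50
Total cost = £1645.
So S2→A3 carries 20 batches.

20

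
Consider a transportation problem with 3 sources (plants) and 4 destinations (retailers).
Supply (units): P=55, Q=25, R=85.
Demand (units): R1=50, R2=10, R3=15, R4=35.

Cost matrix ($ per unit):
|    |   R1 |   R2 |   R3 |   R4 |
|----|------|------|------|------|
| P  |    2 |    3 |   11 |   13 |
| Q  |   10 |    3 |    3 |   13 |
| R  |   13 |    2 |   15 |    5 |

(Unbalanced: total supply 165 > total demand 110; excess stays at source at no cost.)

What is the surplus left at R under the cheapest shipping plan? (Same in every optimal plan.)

40

Minimum-cost shipments:
  P to R1: 50 units
  Q to R3: 15 units
  R to R2: 10 units
  R to R4: 35 units
Total cost = $340.
R ships 45 of its 85, leaving 40.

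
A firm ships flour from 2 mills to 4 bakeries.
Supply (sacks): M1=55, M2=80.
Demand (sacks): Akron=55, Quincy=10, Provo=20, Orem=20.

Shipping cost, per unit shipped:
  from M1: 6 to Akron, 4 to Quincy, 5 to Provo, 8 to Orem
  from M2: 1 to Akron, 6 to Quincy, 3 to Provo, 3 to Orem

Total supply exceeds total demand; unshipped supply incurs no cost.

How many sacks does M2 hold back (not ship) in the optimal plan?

Minimum-cost shipments:
  M1->Quincy: 10 × 4 = 40
  M1->Provo: 15 × 5 = 75
  M2->Akron: 55 × 1 = 55
  M2->Provo: 5 × 3 = 15
  M2->Orem: 20 × 3 = 60
Total cost = 245.
M2 ships 80 of its 80, leaving 0.

0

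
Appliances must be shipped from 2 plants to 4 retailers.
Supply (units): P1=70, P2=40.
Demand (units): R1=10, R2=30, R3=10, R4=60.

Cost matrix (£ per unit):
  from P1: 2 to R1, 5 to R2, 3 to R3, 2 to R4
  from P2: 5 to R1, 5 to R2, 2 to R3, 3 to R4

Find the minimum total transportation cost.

An optimal shipping plan:
  P1->R1: 10 × £2 = £20
  P1->R4: 60 × £2 = £120
  P2->R2: 30 × £5 = £150
  P2->R3: 10 × £2 = £20
Total = 20 + 120 + 150 + 20 = £310.

310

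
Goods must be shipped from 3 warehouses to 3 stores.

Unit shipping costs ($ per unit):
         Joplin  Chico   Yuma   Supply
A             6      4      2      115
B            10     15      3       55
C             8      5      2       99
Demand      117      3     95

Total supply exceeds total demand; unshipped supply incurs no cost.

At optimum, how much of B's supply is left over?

54

Minimum-cost shipments:
  A to Joplin: 115 × $6 = $690
  B to Yuma: 1 × $3 = $3
  C to Joplin: 2 × $8 = $16
  C to Chico: 3 × $5 = $15
  C to Yuma: 94 × $2 = $188
Total cost = $912.
B ships 1 of its 55, leaving 54.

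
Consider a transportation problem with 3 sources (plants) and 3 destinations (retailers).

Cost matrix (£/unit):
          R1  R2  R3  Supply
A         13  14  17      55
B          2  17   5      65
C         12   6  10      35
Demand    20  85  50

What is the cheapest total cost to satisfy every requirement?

1255

An optimal shipping plan:
  A->R1: 5 × £13 = £65
  A->R2: 50 × £14 = £700
  B->R1: 15 × £2 = £30
  B->R3: 50 × £5 = £250
  C->R2: 35 × £6 = £210
Total = 65 + 700 + 30 + 250 + 210 = £1255.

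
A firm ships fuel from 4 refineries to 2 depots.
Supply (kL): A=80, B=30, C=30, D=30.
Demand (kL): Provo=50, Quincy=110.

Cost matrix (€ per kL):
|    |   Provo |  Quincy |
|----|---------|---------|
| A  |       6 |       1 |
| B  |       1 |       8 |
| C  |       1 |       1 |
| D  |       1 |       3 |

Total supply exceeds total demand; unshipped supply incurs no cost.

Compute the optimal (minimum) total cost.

An optimal shipping plan:
  A→Quincy: 80 kL
  B→Provo: 30 kL
  C→Quincy: 30 kL
  D→Provo: 20 kL
Total cost = €160.

160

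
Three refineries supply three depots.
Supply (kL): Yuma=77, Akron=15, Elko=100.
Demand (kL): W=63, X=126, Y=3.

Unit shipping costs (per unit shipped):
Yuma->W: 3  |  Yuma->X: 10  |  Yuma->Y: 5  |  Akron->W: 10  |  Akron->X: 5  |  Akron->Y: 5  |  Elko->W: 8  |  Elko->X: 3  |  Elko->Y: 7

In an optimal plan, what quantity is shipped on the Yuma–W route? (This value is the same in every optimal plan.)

Optimal shipments:
  Yuma→W: 63 kL
  Yuma→X: 11 kL
  Yuma→Y: 3 kL
  Akron→X: 15 kL
  Elko→X: 100 kL
Total cost = 689.
So Yuma→W carries 63 kL.

63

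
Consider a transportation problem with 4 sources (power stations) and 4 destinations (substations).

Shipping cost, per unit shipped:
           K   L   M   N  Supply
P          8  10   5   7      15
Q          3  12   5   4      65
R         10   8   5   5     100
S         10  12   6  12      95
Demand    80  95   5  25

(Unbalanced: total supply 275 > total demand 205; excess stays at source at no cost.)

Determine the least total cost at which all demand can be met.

An optimal shipping plan:
  P→L: 15 × 10 = 150
  Q→K: 65 × 3 = 195
  R→L: 75 × 8 = 600
  R→N: 25 × 5 = 125
  S→K: 15 × 10 = 150
  S→L: 5 × 12 = 60
  S→M: 5 × 6 = 30
Total = 150 + 195 + 600 + 125 + 150 + 60 + 30 = 1310.

1310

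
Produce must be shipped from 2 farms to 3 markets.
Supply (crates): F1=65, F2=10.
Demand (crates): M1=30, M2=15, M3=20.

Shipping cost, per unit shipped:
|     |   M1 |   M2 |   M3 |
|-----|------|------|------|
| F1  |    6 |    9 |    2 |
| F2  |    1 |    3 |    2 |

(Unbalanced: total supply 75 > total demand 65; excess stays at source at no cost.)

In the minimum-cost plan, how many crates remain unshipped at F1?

10

An optimal plan:
  F1→M1: 30 × 6 = 180
  F1→M2: 5 × 9 = 45
  F1→M3: 20 × 2 = 40
  F2→M2: 10 × 3 = 30
Total cost = 295.
F1 ships 55 of its 65, leaving 10.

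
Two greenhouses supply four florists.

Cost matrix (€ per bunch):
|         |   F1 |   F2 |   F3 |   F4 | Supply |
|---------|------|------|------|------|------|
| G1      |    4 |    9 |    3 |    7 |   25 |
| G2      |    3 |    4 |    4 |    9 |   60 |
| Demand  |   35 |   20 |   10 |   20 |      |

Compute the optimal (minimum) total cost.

One minimum-cost allocation:
  G1->F3: 5 bunches
  G1->F4: 20 bunches
  G2->F1: 35 bunches
  G2->F2: 20 bunches
  G2->F3: 5 bunches
Total cost = €360.
(Supply check: G1 ships 25; G2 ships 60.)

360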